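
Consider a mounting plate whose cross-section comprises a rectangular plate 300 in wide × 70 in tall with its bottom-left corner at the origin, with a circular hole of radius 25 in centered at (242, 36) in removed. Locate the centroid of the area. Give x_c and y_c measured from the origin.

x_c = 140.51 in, y_c = 34.90 in

plate: A = 300 × 70 = 21000.00, centroid at (150.00, 35.00).
hole: A = −π·25² = -1963.50, centroid at (242.00, 36.00).
ΣA = 19036.50 in²
ΣAx_c = (21000.00)(150.00) + (-1963.50)(242.00) = 2674834.11 in³
ΣAy_c = (21000.00)(35.00) + (-1963.50)(36.00) = 664314.17 in³
x_c = 2674834.11 / 19036.50 = 140.51 in
y_c = 664314.17 / 19036.50 = 34.90 in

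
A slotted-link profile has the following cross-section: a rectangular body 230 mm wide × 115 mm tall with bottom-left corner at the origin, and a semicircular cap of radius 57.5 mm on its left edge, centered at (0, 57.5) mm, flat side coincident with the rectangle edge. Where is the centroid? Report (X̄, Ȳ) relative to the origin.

rectangular body: A = 230 × 115 = 26450.00, centroid at (115.00, 57.50).
semicircular end: A = ½π·57.5² = 5193.45, centroid at (-24.40, 57.50).
ΣA = 31643.45 mm², ΣAX̄ = 2915010.42 mm³, ΣAȲ = 1819498.11 mm³.
X̄ = 2915010.42/31643.45 = 92.12 mm; Ȳ = 1819498.11/31643.45 = 57.50 mm.

X̄ = 92.12 mm, Ȳ = 57.50 mm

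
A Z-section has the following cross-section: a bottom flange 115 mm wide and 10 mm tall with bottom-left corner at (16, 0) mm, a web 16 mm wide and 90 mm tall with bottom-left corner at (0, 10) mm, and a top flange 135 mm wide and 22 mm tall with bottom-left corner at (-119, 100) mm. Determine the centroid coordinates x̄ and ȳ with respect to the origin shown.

x̄ = -10.24 mm, ȳ = 74.57 mm

bottom flange: A = 115 × 10 = 1150.00, centroid at (73.50, 5.00).
web: A = 16 × 90 = 1440.00, centroid at (8.00, 55.00).
top flange: A = 135 × 22 = 2970.00, centroid at (-51.50, 111.00).
ΣA = 5560.00 mm²
ΣAx̄ = (1150.00)(73.50) + (1440.00)(8.00) + (2970.00)(-51.50) = -56910.00 mm³
ΣAȳ = (1150.00)(5.00) + (1440.00)(55.00) + (2970.00)(111.00) = 414620.00 mm³
x̄ = -56910.00 / 5560.00 = -10.24 mm
ȳ = 414620.00 / 5560.00 = 74.57 mm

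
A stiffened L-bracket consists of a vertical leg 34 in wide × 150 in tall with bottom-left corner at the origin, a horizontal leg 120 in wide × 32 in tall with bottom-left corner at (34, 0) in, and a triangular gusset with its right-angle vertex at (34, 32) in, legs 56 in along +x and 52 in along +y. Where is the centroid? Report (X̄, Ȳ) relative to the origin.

vertical leg: A = 34 × 150 = 5100.00, centroid at (17.00, 75.00).
horizontal leg: A = 120 × 32 = 3840.00, centroid at (94.00, 16.00).
gusset: A = ½·56·52 = 1456.00, centroid at (52.67, 49.33).
ΣA = 10396.00 in², ΣAX̄ = 524342.67 in³, ΣAȲ = 515769.33 in³.
X̄ = 524342.67/10396.00 = 50.44 in; Ȳ = 515769.33/10396.00 = 49.61 in.

X̄ = 50.44 in, Ȳ = 49.61 in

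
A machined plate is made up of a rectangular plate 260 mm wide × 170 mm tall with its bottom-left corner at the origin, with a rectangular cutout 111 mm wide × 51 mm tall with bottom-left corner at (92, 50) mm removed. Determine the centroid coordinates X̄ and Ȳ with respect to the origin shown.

Part | A | x̄ᵢ | ȳᵢ | A·x̄ᵢ | A·ȳᵢ
plate | 44200.00 | 130.00 | 85.00 | 5746000.00 | 3757000.00
hole | -5661.00 | 147.50 | 75.50 | -834997.50 | -427405.50
Σ | 38539.00 |  |  | 4911002.50 | 3329594.50
X̄ = 4911002.50 / 38539.00 = 127.43 mm
Ȳ = 3329594.50 / 38539.00 = 86.40 mm

X̄ = 127.43 mm, Ȳ = 86.40 mm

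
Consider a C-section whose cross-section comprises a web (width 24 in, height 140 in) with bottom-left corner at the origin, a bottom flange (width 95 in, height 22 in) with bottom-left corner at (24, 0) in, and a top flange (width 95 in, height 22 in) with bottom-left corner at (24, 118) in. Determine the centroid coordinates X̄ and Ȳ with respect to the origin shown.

X̄ = 44.99 in, Ȳ = 70.00 in

Part | A | x̄ᵢ | ȳᵢ | A·x̄ᵢ | A·ȳᵢ
web | 3360.00 | 12.00 | 70.00 | 40320.00 | 235200.00
bottom flange | 2090.00 | 71.50 | 11.00 | 149435.00 | 22990.00
top flange | 2090.00 | 71.50 | 129.00 | 149435.00 | 269610.00
Σ | 7540.00 |  |  | 339190.00 | 527800.00
X̄ = 339190.00 / 7540.00 = 44.99 in
Ȳ = 527800.00 / 7540.00 = 70.00 in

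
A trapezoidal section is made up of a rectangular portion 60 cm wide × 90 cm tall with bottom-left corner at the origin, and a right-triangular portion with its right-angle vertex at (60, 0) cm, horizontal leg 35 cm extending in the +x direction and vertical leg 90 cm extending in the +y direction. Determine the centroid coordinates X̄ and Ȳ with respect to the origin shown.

X̄ = 39.41 cm, Ȳ = 41.61 cm

rectangular portion: A = 60 × 90 = 5400.00, centroid at (30.00, 45.00).
triangular portion: A = ½·35·90 = 1575.00, centroid at (71.67, 30.00).
ΣA = 6975.00 cm²
ΣAX̄ = (5400.00)(30.00) + (1575.00)(71.67) = 274875.00 cm³
ΣAȲ = (5400.00)(45.00) + (1575.00)(30.00) = 290250.00 cm³
X̄ = 274875.00 / 6975.00 = 39.41 cm
Ȳ = 290250.00 / 6975.00 = 41.61 cm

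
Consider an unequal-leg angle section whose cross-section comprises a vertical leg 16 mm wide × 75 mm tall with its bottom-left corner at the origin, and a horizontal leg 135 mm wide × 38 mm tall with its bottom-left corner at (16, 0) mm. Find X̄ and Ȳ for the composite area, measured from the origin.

X̄ = 69.19 mm, Ȳ = 22.51 mm

Part | A | x̄ᵢ | ȳᵢ | A·x̄ᵢ | A·ȳᵢ
vertical leg | 1200.00 | 8.00 | 37.50 | 9600.00 | 45000.00
horizontal leg | 5130.00 | 83.50 | 19.00 | 428355.00 | 97470.00
Σ | 6330.00 |  |  | 437955.00 | 142470.00
X̄ = 437955.00 / 6330.00 = 69.19 mm
Ȳ = 142470.00 / 6330.00 = 22.51 mm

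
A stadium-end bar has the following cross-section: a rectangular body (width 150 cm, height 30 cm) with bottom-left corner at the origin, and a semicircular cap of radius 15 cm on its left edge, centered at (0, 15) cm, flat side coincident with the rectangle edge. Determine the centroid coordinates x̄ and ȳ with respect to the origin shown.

x̄ = 69.07 cm, ȳ = 15.00 cm

rectangular body: A = 150 × 30 = 4500.00, centroid at (75.00, 15.00).
semicircular end: A = ½π·15² = 353.43, centroid at (-6.37, 15.00).
ΣA = 4853.43 cm²
ΣAx̄ = (4500.00)(75.00) + (353.43)(-6.37) = 335250.00 cm³
ΣAȳ = (4500.00)(15.00) + (353.43)(15.00) = 72801.44 cm³
x̄ = 335250.00 / 4853.43 = 69.07 cm
ȳ = 72801.44 / 4853.43 = 15.00 cm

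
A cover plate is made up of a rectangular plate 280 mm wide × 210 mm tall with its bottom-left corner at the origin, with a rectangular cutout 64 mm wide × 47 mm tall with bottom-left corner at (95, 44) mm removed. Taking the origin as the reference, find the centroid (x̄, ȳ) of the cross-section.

Part | A | x̄ᵢ | ȳᵢ | A·x̄ᵢ | A·ȳᵢ
plate | 58800.00 | 140.00 | 105.00 | 8232000.00 | 6174000.00
hole | -3008.00 | 127.00 | 67.50 | -382016.00 | -203040.00
Σ | 55792.00 |  |  | 7849984.00 | 5970960.00
x̄ = 7849984.00 / 55792.00 = 140.70 mm
ȳ = 5970960.00 / 55792.00 = 107.02 mm

x̄ = 140.70 mm, ȳ = 107.02 mm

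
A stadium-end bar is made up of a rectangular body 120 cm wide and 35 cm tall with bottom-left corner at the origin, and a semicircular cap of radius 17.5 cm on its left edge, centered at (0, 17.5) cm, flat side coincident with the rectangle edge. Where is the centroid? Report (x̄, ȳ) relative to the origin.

rectangular body: A = 120 × 35 = 4200.00, centroid at (60.00, 17.50).
semicircular end: A = ½π·17.5² = 481.06, centroid at (-7.43, 17.50).
ΣA = 4681.06 cm², ΣAx̄ = 248427.08 cm³, ΣAȳ = 81918.49 cm³.
x̄ = 248427.08/4681.06 = 53.07 cm; ȳ = 81918.49/4681.06 = 17.50 cm.

x̄ = 53.07 cm, ȳ = 17.50 cm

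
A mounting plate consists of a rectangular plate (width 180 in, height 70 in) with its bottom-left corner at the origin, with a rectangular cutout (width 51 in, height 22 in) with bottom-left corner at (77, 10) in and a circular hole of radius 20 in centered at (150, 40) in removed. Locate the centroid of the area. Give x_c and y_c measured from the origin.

x_c = 81.25 in, y_c = 35.92 in

plate: A = 180 × 70 = 12600.00, centroid at (90.00, 35.00).
hole 1: A = −(51 × 22) = -1122.00, centroid at (102.50, 21.00).
hole 2: A = −π·20² = -1256.64, centroid at (150.00, 40.00).
ΣA = 10221.36 in²
ΣAx_c = (12600.00)(90.00) + (-1122.00)(102.50) + (-1256.64)(150.00) = 830499.44 in³
ΣAy_c = (12600.00)(35.00) + (-1122.00)(21.00) + (-1256.64)(40.00) = 367172.52 in³
x_c = 830499.44 / 10221.36 = 81.25 in
y_c = 367172.52 / 10221.36 = 35.92 in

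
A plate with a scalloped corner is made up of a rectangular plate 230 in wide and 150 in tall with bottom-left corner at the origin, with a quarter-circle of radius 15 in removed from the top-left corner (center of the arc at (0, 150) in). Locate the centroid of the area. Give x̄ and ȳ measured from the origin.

x̄ = 115.56 in, ȳ = 74.65 in

plate: A = 230 × 150 = 34500.00, centroid at (115.00, 75.00).
removed quarter-circle: A = −¼π·15² = -176.71, centroid at (6.37, 143.63).
ΣA = 34323.29 in²
ΣAx̄ = (34500.00)(115.00) + (-176.71)(6.37) = 3966375.00 in³
ΣAȳ = (34500.00)(75.00) + (-176.71)(143.63) = 2562117.81 in³
x̄ = 3966375.00 / 34323.29 = 115.56 in
ȳ = 2562117.81 / 34323.29 = 74.65 in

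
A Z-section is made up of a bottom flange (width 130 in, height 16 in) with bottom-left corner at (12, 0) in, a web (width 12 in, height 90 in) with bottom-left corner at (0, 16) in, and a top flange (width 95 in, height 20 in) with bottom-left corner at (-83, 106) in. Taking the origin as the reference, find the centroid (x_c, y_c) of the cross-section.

x_c = 19.60 in, y_c = 59.87 in

bottom flange: A = 130 × 16 = 2080.00, centroid at (77.00, 8.00).
web: A = 12 × 90 = 1080.00, centroid at (6.00, 61.00).
top flange: A = 95 × 20 = 1900.00, centroid at (-35.50, 116.00).
ΣA = 5060.00 in²
ΣAx_c = (2080.00)(77.00) + (1080.00)(6.00) + (1900.00)(-35.50) = 99190.00 in³
ΣAy_c = (2080.00)(8.00) + (1080.00)(61.00) + (1900.00)(116.00) = 302920.00 in³
x_c = 99190.00 / 5060.00 = 19.60 in
y_c = 302920.00 / 5060.00 = 59.87 in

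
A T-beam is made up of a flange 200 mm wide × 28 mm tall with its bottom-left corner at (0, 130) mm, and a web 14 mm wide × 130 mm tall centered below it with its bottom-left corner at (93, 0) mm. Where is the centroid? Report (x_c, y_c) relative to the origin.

x_c = 100.00 mm, y_c = 124.62 mm

Part | A | x̄ᵢ | ȳᵢ | A·x̄ᵢ | A·ȳᵢ
web | 1820.00 | 100.00 | 65.00 | 182000.00 | 118300.00
flange | 5600.00 | 100.00 | 144.00 | 560000.00 | 806400.00
Σ | 7420.00 |  |  | 742000.00 | 924700.00
x_c = 742000.00 / 7420.00 = 100.00 mm
y_c = 924700.00 / 7420.00 = 124.62 mm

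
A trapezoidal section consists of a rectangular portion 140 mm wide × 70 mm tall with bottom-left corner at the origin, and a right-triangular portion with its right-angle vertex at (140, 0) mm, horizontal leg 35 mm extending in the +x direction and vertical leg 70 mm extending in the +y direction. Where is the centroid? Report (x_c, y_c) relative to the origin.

x_c = 79.07 mm, y_c = 33.70 mm

rectangular portion: A = 140 × 70 = 9800.00, centroid at (70.00, 35.00).
triangular portion: A = ½·35·70 = 1225.00, centroid at (151.67, 23.33).
ΣA = 11025.00 mm²
ΣAx_c = (9800.00)(70.00) + (1225.00)(151.67) = 871791.67 mm³
ΣAy_c = (9800.00)(35.00) + (1225.00)(23.33) = 371583.33 mm³
x_c = 871791.67 / 11025.00 = 79.07 mm
y_c = 371583.33 / 11025.00 = 33.70 mm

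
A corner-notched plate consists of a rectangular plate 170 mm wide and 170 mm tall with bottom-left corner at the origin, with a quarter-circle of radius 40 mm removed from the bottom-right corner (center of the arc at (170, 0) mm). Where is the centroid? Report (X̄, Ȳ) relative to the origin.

X̄ = 81.91 mm, Ȳ = 88.09 mm

plate: A = 170 × 170 = 28900.00, centroid at (85.00, 85.00).
removed quarter-circle: A = −¼π·40² = -1256.64, centroid at (153.02, 16.98).
ΣA = 27643.36 mm², ΣAX̄ = 2264205.03 mm³, ΣAȲ = 2435166.67 mm³.
X̄ = 2264205.03/27643.36 = 81.91 mm; Ȳ = 2435166.67/27643.36 = 88.09 mm.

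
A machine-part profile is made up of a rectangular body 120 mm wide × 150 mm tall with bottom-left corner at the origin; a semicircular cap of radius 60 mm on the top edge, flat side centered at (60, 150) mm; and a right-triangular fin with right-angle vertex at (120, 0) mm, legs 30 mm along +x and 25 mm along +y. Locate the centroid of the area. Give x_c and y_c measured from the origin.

Part | A | x̄ᵢ | ȳᵢ | A·x̄ᵢ | A·ȳᵢ
rectangular body | 18000.00 | 60.00 | 75.00 | 1080000.00 | 1350000.00
semicircular top | 5654.87 | 60.00 | 175.46 | 339292.01 | 992230.02
triangular fin | 375.00 | 130.00 | 8.33 | 48750.00 | 3125.00
Σ | 24029.87 |  |  | 1468042.01 | 2345355.02
x_c = 1468042.01 / 24029.87 = 61.09 mm
y_c = 2345355.02 / 24029.87 = 97.60 mm

x_c = 61.09 mm, y_c = 97.60 mm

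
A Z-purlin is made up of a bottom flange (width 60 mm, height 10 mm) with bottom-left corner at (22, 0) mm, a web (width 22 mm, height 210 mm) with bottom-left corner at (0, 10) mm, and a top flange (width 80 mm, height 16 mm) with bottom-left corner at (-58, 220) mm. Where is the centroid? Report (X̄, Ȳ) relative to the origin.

X̄ = 9.07 mm, Ȳ = 127.10 mm

bottom flange: A = 60 × 10 = 600.00, centroid at (52.00, 5.00).
web: A = 22 × 210 = 4620.00, centroid at (11.00, 115.00).
top flange: A = 80 × 16 = 1280.00, centroid at (-18.00, 228.00).
ΣA = 6500.00 mm², ΣAX̄ = 58980.00 mm³, ΣAȲ = 826140.00 mm³.
X̄ = 58980.00/6500.00 = 9.07 mm; Ȳ = 826140.00/6500.00 = 127.10 mm.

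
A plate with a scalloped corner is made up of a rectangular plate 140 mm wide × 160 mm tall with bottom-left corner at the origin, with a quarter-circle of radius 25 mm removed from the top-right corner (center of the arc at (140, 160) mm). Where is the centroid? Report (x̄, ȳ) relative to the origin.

x̄ = 68.67 mm, ȳ = 78.45 mm

plate: A = 140 × 160 = 22400.00, centroid at (70.00, 80.00).
removed quarter-circle: A = −¼π·25² = -490.87, centroid at (129.39, 149.39).
ΣA = 21909.13 mm², ΣAx̄ = 1504485.99 mm³, ΣAȳ = 1718668.52 mm³.
x̄ = 1504485.99/21909.13 = 68.67 mm; ȳ = 1718668.52/21909.13 = 78.45 mm.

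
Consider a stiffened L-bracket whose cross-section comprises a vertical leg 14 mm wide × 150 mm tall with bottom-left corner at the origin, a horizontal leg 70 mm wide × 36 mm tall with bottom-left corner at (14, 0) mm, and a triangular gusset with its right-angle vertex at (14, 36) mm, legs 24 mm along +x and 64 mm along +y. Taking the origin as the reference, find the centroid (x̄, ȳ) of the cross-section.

x̄ = 28.78 mm, ȳ = 45.82 mm

vertical leg: A = 14 × 150 = 2100.00, centroid at (7.00, 75.00).
horizontal leg: A = 70 × 36 = 2520.00, centroid at (49.00, 18.00).
gusset: A = ½·24·64 = 768.00, centroid at (22.00, 57.33).
ΣA = 5388.00 mm²
ΣAx̄ = (2100.00)(7.00) + (2520.00)(49.00) + (768.00)(22.00) = 155076.00 mm³
ΣAȳ = (2100.00)(75.00) + (2520.00)(18.00) + (768.00)(57.33) = 246892.00 mm³
x̄ = 155076.00 / 5388.00 = 28.78 mm
ȳ = 246892.00 / 5388.00 = 45.82 mm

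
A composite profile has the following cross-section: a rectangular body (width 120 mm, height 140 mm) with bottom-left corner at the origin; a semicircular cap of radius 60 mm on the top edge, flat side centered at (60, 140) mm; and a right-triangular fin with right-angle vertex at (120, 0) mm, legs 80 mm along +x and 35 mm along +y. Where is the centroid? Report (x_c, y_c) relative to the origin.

Part | A | x̄ᵢ | ȳᵢ | A·x̄ᵢ | A·ȳᵢ
rectangular body | 16800.00 | 60.00 | 70.00 | 1008000.00 | 1176000.00
semicircular top | 5654.87 | 60.00 | 165.46 | 339292.01 | 935681.35
triangular fin | 1400.00 | 146.67 | 11.67 | 205333.33 | 16333.33
Σ | 23854.87 |  |  | 1552625.34 | 2128014.68
x_c = 1552625.34 / 23854.87 = 65.09 mm
y_c = 2128014.68 / 23854.87 = 89.21 mm

x_c = 65.09 mm, y_c = 89.21 mm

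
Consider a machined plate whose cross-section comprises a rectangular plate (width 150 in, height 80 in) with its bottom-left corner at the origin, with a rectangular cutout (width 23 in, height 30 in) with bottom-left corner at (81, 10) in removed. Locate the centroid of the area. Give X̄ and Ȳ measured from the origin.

plate: A = 150 × 80 = 12000.00, centroid at (75.00, 40.00).
hole: A = −(23 × 30) = -690.00, centroid at (92.50, 25.00).
ΣA = 11310.00 in², ΣAX̄ = 836175.00 in³, ΣAȲ = 462750.00 in³.
X̄ = 836175.00/11310.00 = 73.93 in; Ȳ = 462750.00/11310.00 = 40.92 in.

X̄ = 73.93 in, Ȳ = 40.92 in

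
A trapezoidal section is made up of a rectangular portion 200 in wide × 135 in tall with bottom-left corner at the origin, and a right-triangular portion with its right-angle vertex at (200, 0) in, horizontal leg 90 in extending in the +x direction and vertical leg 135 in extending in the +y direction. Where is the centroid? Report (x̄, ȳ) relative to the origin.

x̄ = 123.88 in, ȳ = 63.37 in

rectangular portion: A = 200 × 135 = 27000.00, centroid at (100.00, 67.50).
triangular portion: A = ½·90·135 = 6075.00, centroid at (230.00, 45.00).
ΣA = 33075.00 in², ΣAx̄ = 4097250.00 in³, ΣAȳ = 2095875.00 in³.
x̄ = 4097250.00/33075.00 = 123.88 in; ȳ = 2095875.00/33075.00 = 63.37 in.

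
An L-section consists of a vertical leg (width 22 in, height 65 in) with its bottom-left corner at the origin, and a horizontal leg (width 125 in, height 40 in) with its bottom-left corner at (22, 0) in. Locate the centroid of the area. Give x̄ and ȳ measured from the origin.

vertical leg: A = 22 × 65 = 1430.00, centroid at (11.00, 32.50).
horizontal leg: A = 125 × 40 = 5000.00, centroid at (84.50, 20.00).
ΣA = 6430.00 in²
ΣAx̄ = (1430.00)(11.00) + (5000.00)(84.50) = 438230.00 in³
ΣAȳ = (1430.00)(32.50) + (5000.00)(20.00) = 146475.00 in³
x̄ = 438230.00 / 6430.00 = 68.15 in
ȳ = 146475.00 / 6430.00 = 22.78 in

x̄ = 68.15 in, ȳ = 22.78 in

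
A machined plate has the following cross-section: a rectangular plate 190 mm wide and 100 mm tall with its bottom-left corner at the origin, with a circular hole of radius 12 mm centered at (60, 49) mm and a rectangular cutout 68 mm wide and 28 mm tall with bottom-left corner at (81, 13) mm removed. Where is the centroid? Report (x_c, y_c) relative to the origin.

plate: A = 190 × 100 = 19000.00, centroid at (95.00, 50.00).
hole 1: A = −π·12² = -452.39, centroid at (60.00, 49.00).
hole 2: A = −(68 × 28) = -1904.00, centroid at (115.00, 27.00).
ΣA = 16643.61 mm², ΣAx_c = 1558896.64 mm³, ΣAy_c = 876424.92 mm³.
x_c = 1558896.64/16643.61 = 93.66 mm; y_c = 876424.92/16643.61 = 52.66 mm.

x_c = 93.66 mm, y_c = 52.66 mm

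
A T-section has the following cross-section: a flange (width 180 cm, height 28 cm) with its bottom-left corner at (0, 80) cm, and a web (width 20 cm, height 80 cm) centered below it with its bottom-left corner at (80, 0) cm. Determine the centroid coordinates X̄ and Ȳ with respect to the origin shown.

web: A = 20 × 80 = 1600.00, centroid at (90.00, 40.00).
flange: A = 180 × 28 = 5040.00, centroid at (90.00, 94.00).
ΣA = 6640.00 cm², ΣAX̄ = 597600.00 cm³, ΣAȲ = 537760.00 cm³.
X̄ = 597600.00/6640.00 = 90.00 cm; Ȳ = 537760.00/6640.00 = 80.99 cm.

X̄ = 90.00 cm, Ȳ = 80.99 cm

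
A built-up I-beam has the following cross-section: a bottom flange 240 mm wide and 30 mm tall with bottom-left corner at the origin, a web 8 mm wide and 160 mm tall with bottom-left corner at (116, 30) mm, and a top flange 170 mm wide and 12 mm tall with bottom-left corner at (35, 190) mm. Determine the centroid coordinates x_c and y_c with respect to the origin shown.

Part | A | x̄ᵢ | ȳᵢ | A·x̄ᵢ | A·ȳᵢ
bottom flange | 7200.00 | 120.00 | 15.00 | 864000.00 | 108000.00
web | 1280.00 | 120.00 | 110.00 | 153600.00 | 140800.00
top flange | 2040.00 | 120.00 | 196.00 | 244800.00 | 399840.00
Σ | 10520.00 |  |  | 1262400.00 | 648640.00
x_c = 1262400.00 / 10520.00 = 120.00 mm
y_c = 648640.00 / 10520.00 = 61.66 mm

x_c = 120.00 mm, y_c = 61.66 mm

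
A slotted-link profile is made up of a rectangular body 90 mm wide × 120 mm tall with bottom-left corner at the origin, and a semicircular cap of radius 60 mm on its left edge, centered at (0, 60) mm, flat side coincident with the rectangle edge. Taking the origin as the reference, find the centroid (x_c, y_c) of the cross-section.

rectangular body: A = 90 × 120 = 10800.00, centroid at (45.00, 60.00).
semicircular end: A = ½π·60² = 5654.87, centroid at (-25.46, 60.00).
ΣA = 16454.87 mm²
ΣAx_c = (10800.00)(45.00) + (5654.87)(-25.46) = 342000.00 mm³
ΣAy_c = (10800.00)(60.00) + (5654.87)(60.00) = 987292.01 mm³
x_c = 342000.00 / 16454.87 = 20.78 mm
y_c = 987292.01 / 16454.87 = 60.00 mm

x_c = 20.78 mm, y_c = 60.00 mm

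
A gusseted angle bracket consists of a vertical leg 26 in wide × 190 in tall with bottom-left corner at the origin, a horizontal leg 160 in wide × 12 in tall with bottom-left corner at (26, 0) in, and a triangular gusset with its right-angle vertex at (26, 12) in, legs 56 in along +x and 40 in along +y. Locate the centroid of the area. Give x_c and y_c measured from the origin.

x_c = 39.82 in, y_c = 63.81 in

vertical leg: A = 26 × 190 = 4940.00, centroid at (13.00, 95.00).
horizontal leg: A = 160 × 12 = 1920.00, centroid at (106.00, 6.00).
gusset: A = ½·56·40 = 1120.00, centroid at (44.67, 25.33).
ΣA = 7980.00 in², ΣAx_c = 317766.67 in³, ΣAy_c = 509193.33 in³.
x_c = 317766.67/7980.00 = 39.82 in; y_c = 509193.33/7980.00 = 63.81 in.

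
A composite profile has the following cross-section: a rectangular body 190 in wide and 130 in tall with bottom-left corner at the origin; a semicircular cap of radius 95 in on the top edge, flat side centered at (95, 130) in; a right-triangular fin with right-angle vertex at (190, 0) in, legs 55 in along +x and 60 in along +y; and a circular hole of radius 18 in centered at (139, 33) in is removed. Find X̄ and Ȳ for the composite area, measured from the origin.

X̄ = 98.60 in, Ȳ = 101.74 in

rectangular body: A = 190 × 130 = 24700.00, centroid at (95.00, 65.00).
semicircular top: A = ½π·95² = 14176.44, centroid at (95.00, 170.32).
triangular fin: A = ½·55·60 = 1650.00, centroid at (208.33, 20.00).
hole: A = −π·18² = -1017.88, centroid at (139.00, 33.00).
ΣA = 39508.56 in²
ΣAX̄ = (24700.00)(95.00) + (14176.44)(95.00) + (1650.00)(208.33) + (-1017.88)(139.00) = 3895526.73 in³
ΣAȲ = (24700.00)(65.00) + (14176.44)(170.32) + (1650.00)(20.00) + (-1017.88)(33.00) = 4019430.22 in³
X̄ = 3895526.73 / 39508.56 = 98.60 in
Ȳ = 4019430.22 / 39508.56 = 101.74 in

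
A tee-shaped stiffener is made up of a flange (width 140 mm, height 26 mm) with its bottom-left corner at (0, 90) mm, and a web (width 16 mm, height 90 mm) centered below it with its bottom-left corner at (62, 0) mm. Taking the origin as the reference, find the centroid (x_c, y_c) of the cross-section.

x_c = 70.00 mm, y_c = 86.56 mm

web: A = 16 × 90 = 1440.00, centroid at (70.00, 45.00).
flange: A = 140 × 26 = 3640.00, centroid at (70.00, 103.00).
ΣA = 5080.00 mm², ΣAx_c = 355600.00 mm³, ΣAy_c = 439720.00 mm³.
x_c = 355600.00/5080.00 = 70.00 mm; y_c = 439720.00/5080.00 = 86.56 mm.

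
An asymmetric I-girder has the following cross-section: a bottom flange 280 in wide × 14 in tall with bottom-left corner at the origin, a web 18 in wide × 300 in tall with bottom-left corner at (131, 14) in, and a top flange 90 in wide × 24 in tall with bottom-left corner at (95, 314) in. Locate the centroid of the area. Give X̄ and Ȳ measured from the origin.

Part | A | x̄ᵢ | ȳᵢ | A·x̄ᵢ | A·ȳᵢ
bottom flange | 3920.00 | 140.00 | 7.00 | 548800.00 | 27440.00
web | 5400.00 | 140.00 | 164.00 | 756000.00 | 885600.00
top flange | 2160.00 | 140.00 | 326.00 | 302400.00 | 704160.00
Σ | 11480.00 |  |  | 1607200.00 | 1617200.00
X̄ = 1607200.00 / 11480.00 = 140.00 in
Ȳ = 1617200.00 / 11480.00 = 140.87 in

X̄ = 140.00 in, Ȳ = 140.87 in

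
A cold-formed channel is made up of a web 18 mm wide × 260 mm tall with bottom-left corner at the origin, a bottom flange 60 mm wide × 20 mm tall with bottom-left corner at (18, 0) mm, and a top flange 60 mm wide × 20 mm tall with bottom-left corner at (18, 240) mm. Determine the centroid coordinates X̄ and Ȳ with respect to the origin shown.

X̄ = 22.22 mm, Ȳ = 130.00 mm

web: A = 18 × 260 = 4680.00, centroid at (9.00, 130.00).
bottom flange: A = 60 × 20 = 1200.00, centroid at (48.00, 10.00).
top flange: A = 60 × 20 = 1200.00, centroid at (48.00, 250.00).
ΣA = 7080.00 mm², ΣAX̄ = 157320.00 mm³, ΣAȲ = 920400.00 mm³.
X̄ = 157320.00/7080.00 = 22.22 mm; Ȳ = 920400.00/7080.00 = 130.00 mm.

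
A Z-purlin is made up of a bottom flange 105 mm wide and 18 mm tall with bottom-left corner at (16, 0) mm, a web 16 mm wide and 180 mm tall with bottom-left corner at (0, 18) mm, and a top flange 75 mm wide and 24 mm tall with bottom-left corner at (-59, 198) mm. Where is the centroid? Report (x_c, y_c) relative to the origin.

bottom flange: A = 105 × 18 = 1890.00, centroid at (68.50, 9.00).
web: A = 16 × 180 = 2880.00, centroid at (8.00, 108.00).
top flange: A = 75 × 24 = 1800.00, centroid at (-21.50, 210.00).
ΣA = 6570.00 mm², ΣAx_c = 113805.00 mm³, ΣAy_c = 706050.00 mm³.
x_c = 113805.00/6570.00 = 17.32 mm; y_c = 706050.00/6570.00 = 107.47 mm.

x_c = 17.32 mm, y_c = 107.47 mm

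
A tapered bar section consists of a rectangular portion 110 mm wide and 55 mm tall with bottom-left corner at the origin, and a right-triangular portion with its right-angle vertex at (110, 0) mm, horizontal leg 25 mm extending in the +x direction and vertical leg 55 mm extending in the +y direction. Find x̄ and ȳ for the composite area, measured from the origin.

Part | A | x̄ᵢ | ȳᵢ | A·x̄ᵢ | A·ȳᵢ
rectangular portion | 6050.00 | 55.00 | 27.50 | 332750.00 | 166375.00
triangular portion | 687.50 | 118.33 | 18.33 | 81354.17 | 12604.17
Σ | 6737.50 |  |  | 414104.17 | 178979.17
x̄ = 414104.17 / 6737.50 = 61.46 mm
ȳ = 178979.17 / 6737.50 = 26.56 mm

x̄ = 61.46 mm, ȳ = 26.56 mm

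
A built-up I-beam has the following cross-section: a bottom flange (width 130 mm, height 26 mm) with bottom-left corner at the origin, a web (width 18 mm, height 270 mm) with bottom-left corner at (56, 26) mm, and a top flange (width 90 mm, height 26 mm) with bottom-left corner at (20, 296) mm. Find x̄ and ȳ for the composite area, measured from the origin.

Part | A | x̄ᵢ | ȳᵢ | A·x̄ᵢ | A·ȳᵢ
bottom flange | 3380.00 | 65.00 | 13.00 | 219700.00 | 43940.00
web | 4860.00 | 65.00 | 161.00 | 315900.00 | 782460.00
top flange | 2340.00 | 65.00 | 309.00 | 152100.00 | 723060.00
Σ | 10580.00 |  |  | 687700.00 | 1549460.00
x̄ = 687700.00 / 10580.00 = 65.00 mm
ȳ = 1549460.00 / 10580.00 = 146.45 mm

x̄ = 65.00 mm, ȳ = 146.45 mm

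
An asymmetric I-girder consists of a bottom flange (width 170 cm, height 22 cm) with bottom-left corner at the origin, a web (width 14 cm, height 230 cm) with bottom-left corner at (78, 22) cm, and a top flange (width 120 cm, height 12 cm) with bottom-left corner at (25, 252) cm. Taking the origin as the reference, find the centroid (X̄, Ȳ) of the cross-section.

X̄ = 85.00 cm, Ȳ = 101.64 cm

Part | A | x̄ᵢ | ȳᵢ | A·x̄ᵢ | A·ȳᵢ
bottom flange | 3740.00 | 85.00 | 11.00 | 317900.00 | 41140.00
web | 3220.00 | 85.00 | 137.00 | 273700.00 | 441140.00
top flange | 1440.00 | 85.00 | 258.00 | 122400.00 | 371520.00
Σ | 8400.00 |  |  | 714000.00 | 853800.00
X̄ = 714000.00 / 8400.00 = 85.00 cm
Ȳ = 853800.00 / 8400.00 = 101.64 cm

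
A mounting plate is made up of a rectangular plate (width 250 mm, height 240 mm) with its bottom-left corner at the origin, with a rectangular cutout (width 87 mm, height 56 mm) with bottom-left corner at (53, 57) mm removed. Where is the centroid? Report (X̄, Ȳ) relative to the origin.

X̄ = 127.52 mm, Ȳ = 123.09 mm

plate: A = 250 × 240 = 60000.00, centroid at (125.00, 120.00).
hole: A = −(87 × 56) = -4872.00, centroid at (96.50, 85.00).
ΣA = 55128.00 mm²
ΣAX̄ = (60000.00)(125.00) + (-4872.00)(96.50) = 7029852.00 mm³
ΣAȲ = (60000.00)(120.00) + (-4872.00)(85.00) = 6785880.00 mm³
X̄ = 7029852.00 / 55128.00 = 127.52 mm
Ȳ = 6785880.00 / 55128.00 = 123.09 mm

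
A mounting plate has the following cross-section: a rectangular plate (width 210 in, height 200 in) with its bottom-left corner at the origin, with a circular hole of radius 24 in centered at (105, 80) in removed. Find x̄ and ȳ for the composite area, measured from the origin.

x̄ = 105.00 in, ȳ = 100.90 in

plate: A = 210 × 200 = 42000.00, centroid at (105.00, 100.00).
hole: A = −π·24² = -1809.56, centroid at (105.00, 80.00).
ΣA = 40190.44 in², ΣAx̄ = 4219996.48 in³, ΣAȳ = 4055235.41 in³.
x̄ = 4219996.48/40190.44 = 105.00 in; ȳ = 4055235.41/40190.44 = 100.90 in.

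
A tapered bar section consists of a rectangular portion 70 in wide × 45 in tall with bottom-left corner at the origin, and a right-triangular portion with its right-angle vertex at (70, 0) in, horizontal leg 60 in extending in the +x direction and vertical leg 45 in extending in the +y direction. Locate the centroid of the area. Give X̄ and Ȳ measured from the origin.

rectangular portion: A = 70 × 45 = 3150.00, centroid at (35.00, 22.50).
triangular portion: A = ½·60·45 = 1350.00, centroid at (90.00, 15.00).
ΣA = 4500.00 in²
ΣAX̄ = (3150.00)(35.00) + (1350.00)(90.00) = 231750.00 in³
ΣAȲ = (3150.00)(22.50) + (1350.00)(15.00) = 91125.00 in³
X̄ = 231750.00 / 4500.00 = 51.50 in
Ȳ = 91125.00 / 4500.00 = 20.25 in

X̄ = 51.50 in, Ȳ = 20.25 in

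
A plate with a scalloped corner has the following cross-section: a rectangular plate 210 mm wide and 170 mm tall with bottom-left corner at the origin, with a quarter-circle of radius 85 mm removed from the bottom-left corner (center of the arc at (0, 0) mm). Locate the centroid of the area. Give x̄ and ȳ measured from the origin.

plate: A = 210 × 170 = 35700.00, centroid at (105.00, 85.00).
removed quarter-circle: A = −¼π·85² = -5674.50, centroid at (36.08, 36.08).
ΣA = 30025.50 mm², ΣAx̄ = 3543791.67 mm³, ΣAȳ = 2829791.67 mm³.
x̄ = 3543791.67/30025.50 = 118.03 mm; ȳ = 2829791.67/30025.50 = 94.25 mm.

x̄ = 118.03 mm, ȳ = 94.25 mm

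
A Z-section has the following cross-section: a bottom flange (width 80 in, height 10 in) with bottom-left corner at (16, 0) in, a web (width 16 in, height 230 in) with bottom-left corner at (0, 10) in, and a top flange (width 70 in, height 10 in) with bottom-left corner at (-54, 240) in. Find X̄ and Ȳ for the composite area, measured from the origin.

X̄ = 11.76 in, Ȳ = 122.68 in

bottom flange: A = 80 × 10 = 800.00, centroid at (56.00, 5.00).
web: A = 16 × 230 = 3680.00, centroid at (8.00, 125.00).
top flange: A = 70 × 10 = 700.00, centroid at (-19.00, 245.00).
ΣA = 5180.00 in²
ΣAX̄ = (800.00)(56.00) + (3680.00)(8.00) + (700.00)(-19.00) = 60940.00 in³
ΣAȲ = (800.00)(5.00) + (3680.00)(125.00) + (700.00)(245.00) = 635500.00 in³
X̄ = 60940.00 / 5180.00 = 11.76 in
Ȳ = 635500.00 / 5180.00 = 122.68 in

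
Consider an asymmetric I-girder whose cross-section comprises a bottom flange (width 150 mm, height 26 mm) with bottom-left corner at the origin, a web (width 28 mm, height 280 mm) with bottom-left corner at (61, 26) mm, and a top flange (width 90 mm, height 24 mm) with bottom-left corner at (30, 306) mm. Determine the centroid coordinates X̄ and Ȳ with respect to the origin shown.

Part | A | x̄ᵢ | ȳᵢ | A·x̄ᵢ | A·ȳᵢ
bottom flange | 3900.00 | 75.00 | 13.00 | 292500.00 | 50700.00
web | 7840.00 | 75.00 | 166.00 | 588000.00 | 1301440.00
top flange | 2160.00 | 75.00 | 318.00 | 162000.00 | 686880.00
Σ | 13900.00 |  |  | 1042500.00 | 2039020.00
X̄ = 1042500.00 / 13900.00 = 75.00 mm
Ȳ = 2039020.00 / 13900.00 = 146.69 mm

X̄ = 75.00 mm, Ȳ = 146.69 mm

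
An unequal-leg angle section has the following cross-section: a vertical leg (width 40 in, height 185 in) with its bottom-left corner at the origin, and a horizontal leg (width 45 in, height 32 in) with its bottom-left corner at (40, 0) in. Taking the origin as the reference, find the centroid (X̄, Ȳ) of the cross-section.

X̄ = 26.92 in, Ȳ = 80.04 in

vertical leg: A = 40 × 185 = 7400.00, centroid at (20.00, 92.50).
horizontal leg: A = 45 × 32 = 1440.00, centroid at (62.50, 16.00).
ΣA = 8840.00 in², ΣAX̄ = 238000.00 in³, ΣAȲ = 707540.00 in³.
X̄ = 238000.00/8840.00 = 26.92 in; Ȳ = 707540.00/8840.00 = 80.04 in.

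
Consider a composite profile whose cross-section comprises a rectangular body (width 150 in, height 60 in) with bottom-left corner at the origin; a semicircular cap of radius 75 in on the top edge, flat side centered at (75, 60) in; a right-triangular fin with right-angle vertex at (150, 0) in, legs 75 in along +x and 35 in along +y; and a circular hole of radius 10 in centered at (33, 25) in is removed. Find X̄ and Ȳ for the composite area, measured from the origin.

X̄ = 82.67 in, Ȳ = 57.81 in

rectangular body: A = 150 × 60 = 9000.00, centroid at (75.00, 30.00).
semicircular top: A = ½π·75² = 8835.73, centroid at (75.00, 91.83).
triangular fin: A = ½·75·35 = 1312.50, centroid at (175.00, 11.67).
hole: A = −π·10² = -314.16, centroid at (33.00, 25.00).
ΣA = 18834.07 in², ΣAX̄ = 1556999.94 in³, ΣAȲ = 1088852.28 in³.
X̄ = 1556999.94/18834.07 = 82.67 in; Ȳ = 1088852.28/18834.07 = 57.81 in.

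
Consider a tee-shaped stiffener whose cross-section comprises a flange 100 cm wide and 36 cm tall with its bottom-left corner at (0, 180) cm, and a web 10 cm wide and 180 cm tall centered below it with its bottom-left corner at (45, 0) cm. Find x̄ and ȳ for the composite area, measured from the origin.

web: A = 10 × 180 = 1800.00, centroid at (50.00, 90.00).
flange: A = 100 × 36 = 3600.00, centroid at (50.00, 198.00).
ΣA = 5400.00 cm²
ΣAx̄ = (1800.00)(50.00) + (3600.00)(50.00) = 270000.00 cm³
ΣAȳ = (1800.00)(90.00) + (3600.00)(198.00) = 874800.00 cm³
x̄ = 270000.00 / 5400.00 = 50.00 cm
ȳ = 874800.00 / 5400.00 = 162.00 cm

x̄ = 50.00 cm, ȳ = 162.00 cm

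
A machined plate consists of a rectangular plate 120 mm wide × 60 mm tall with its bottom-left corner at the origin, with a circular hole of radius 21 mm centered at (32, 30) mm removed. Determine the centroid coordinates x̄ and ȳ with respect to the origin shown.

x̄ = 66.67 mm, ȳ = 30.00 mm

plate: A = 120 × 60 = 7200.00, centroid at (60.00, 30.00).
hole: A = −π·21² = -1385.44, centroid at (32.00, 30.00).
ΣA = 5814.56 mm², ΣAx̄ = 387665.84 mm³, ΣAȳ = 174436.73 mm³.
x̄ = 387665.84/5814.56 = 66.67 mm; ȳ = 174436.73/5814.56 = 30.00 mm.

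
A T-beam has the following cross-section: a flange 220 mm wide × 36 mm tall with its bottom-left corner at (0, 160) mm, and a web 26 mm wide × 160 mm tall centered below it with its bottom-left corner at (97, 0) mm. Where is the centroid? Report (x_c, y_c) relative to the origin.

web: A = 26 × 160 = 4160.00, centroid at (110.00, 80.00).
flange: A = 220 × 36 = 7920.00, centroid at (110.00, 178.00).
ΣA = 12080.00 mm²
ΣAx_c = (4160.00)(110.00) + (7920.00)(110.00) = 1328800.00 mm³
ΣAy_c = (4160.00)(80.00) + (7920.00)(178.00) = 1742560.00 mm³
x_c = 1328800.00 / 12080.00 = 110.00 mm
y_c = 1742560.00 / 12080.00 = 144.25 mm

x_c = 110.00 mm, y_c = 144.25 mm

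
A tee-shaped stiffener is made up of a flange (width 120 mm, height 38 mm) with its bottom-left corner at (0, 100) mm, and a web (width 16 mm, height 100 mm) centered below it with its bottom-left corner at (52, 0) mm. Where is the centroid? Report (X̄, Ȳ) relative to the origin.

web: A = 16 × 100 = 1600.00, centroid at (60.00, 50.00).
flange: A = 120 × 38 = 4560.00, centroid at (60.00, 119.00).
ΣA = 6160.00 mm², ΣAX̄ = 369600.00 mm³, ΣAȲ = 622640.00 mm³.
X̄ = 369600.00/6160.00 = 60.00 mm; Ȳ = 622640.00/6160.00 = 101.08 mm.

X̄ = 60.00 mm, Ȳ = 101.08 mm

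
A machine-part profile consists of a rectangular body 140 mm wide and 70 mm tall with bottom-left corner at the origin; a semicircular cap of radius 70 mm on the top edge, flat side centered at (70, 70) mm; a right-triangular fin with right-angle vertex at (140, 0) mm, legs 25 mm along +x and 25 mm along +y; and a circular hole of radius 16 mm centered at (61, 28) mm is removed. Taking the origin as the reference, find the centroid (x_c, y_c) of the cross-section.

x_c = 71.87 mm, y_c = 64.13 mm

rectangular body: A = 140 × 70 = 9800.00, centroid at (70.00, 35.00).
semicircular top: A = ½π·70² = 7696.90, centroid at (70.00, 99.71).
triangular fin: A = ½·25·25 = 312.50, centroid at (148.33, 8.33).
hole: A = −π·16² = -804.25, centroid at (61.00, 28.00).
ΣA = 17005.15 mm², ΣAx_c = 1222078.20 mm³, ΣAy_c = 1090535.04 mm³.
x_c = 1222078.20/17005.15 = 71.87 mm; y_c = 1090535.04/17005.15 = 64.13 mm.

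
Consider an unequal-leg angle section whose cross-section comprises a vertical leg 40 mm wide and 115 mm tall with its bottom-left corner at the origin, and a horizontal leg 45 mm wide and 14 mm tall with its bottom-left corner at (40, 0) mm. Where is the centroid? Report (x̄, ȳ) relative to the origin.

x̄ = 25.12 mm, ȳ = 51.42 mm

vertical leg: A = 40 × 115 = 4600.00, centroid at (20.00, 57.50).
horizontal leg: A = 45 × 14 = 630.00, centroid at (62.50, 7.00).
ΣA = 5230.00 mm², ΣAx̄ = 131375.00 mm³, ΣAȳ = 268910.00 mm³.
x̄ = 131375.00/5230.00 = 25.12 mm; ȳ = 268910.00/5230.00 = 51.42 mm.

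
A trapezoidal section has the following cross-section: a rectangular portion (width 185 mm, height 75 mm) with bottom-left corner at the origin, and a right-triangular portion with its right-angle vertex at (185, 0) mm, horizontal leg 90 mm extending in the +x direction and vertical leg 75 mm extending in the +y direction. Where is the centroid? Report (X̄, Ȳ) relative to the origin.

rectangular portion: A = 185 × 75 = 13875.00, centroid at (92.50, 37.50).
triangular portion: A = ½·90·75 = 3375.00, centroid at (215.00, 25.00).
ΣA = 17250.00 mm²
ΣAX̄ = (13875.00)(92.50) + (3375.00)(215.00) = 2009062.50 mm³
ΣAȲ = (13875.00)(37.50) + (3375.00)(25.00) = 604687.50 mm³
X̄ = 2009062.50 / 17250.00 = 116.47 mm
Ȳ = 604687.50 / 17250.00 = 35.05 mm

X̄ = 116.47 mm, Ȳ = 35.05 mm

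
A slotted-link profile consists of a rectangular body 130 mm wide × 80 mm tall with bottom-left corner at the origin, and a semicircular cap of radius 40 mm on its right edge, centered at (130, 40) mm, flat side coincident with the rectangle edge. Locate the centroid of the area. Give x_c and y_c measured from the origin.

x_c = 80.95 mm, y_c = 40.00 mm

Part | A | x̄ᵢ | ȳᵢ | A·x̄ᵢ | A·ȳᵢ
rectangular body | 10400.00 | 65.00 | 40.00 | 676000.00 | 416000.00
semicircular end | 2513.27 | 146.98 | 40.00 | 369392.30 | 100530.96
Σ | 12913.27 |  |  | 1045392.30 | 516530.96
x_c = 1045392.30 / 12913.27 = 80.95 mm
y_c = 516530.96 / 12913.27 = 40.00 mm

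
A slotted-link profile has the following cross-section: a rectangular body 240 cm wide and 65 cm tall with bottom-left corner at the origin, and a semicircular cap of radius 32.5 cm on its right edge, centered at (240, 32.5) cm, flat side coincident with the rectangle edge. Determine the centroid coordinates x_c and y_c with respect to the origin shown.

Part | A | x̄ᵢ | ȳᵢ | A·x̄ᵢ | A·ȳᵢ
rectangular body | 15600.00 | 120.00 | 32.50 | 1872000.00 | 507000.00
semicircular end | 1659.15 | 253.79 | 32.50 | 421082.29 | 53922.49
Σ | 17259.15 |  |  | 2293082.29 | 560922.49
x_c = 2293082.29 / 17259.15 = 132.86 cm
y_c = 560922.49 / 17259.15 = 32.50 cm

x_c = 132.86 cm, y_c = 32.50 cm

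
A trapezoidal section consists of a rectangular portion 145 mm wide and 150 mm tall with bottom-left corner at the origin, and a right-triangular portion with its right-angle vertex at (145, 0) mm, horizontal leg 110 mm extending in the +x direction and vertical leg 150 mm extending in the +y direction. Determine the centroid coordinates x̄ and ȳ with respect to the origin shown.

x̄ = 102.52 mm, ȳ = 68.12 mm

rectangular portion: A = 145 × 150 = 21750.00, centroid at (72.50, 75.00).
triangular portion: A = ½·110·150 = 8250.00, centroid at (181.67, 50.00).
ΣA = 30000.00 mm², ΣAx̄ = 3075625.00 mm³, ΣAȳ = 2043750.00 mm³.
x̄ = 3075625.00/30000.00 = 102.52 mm; ȳ = 2043750.00/30000.00 = 68.12 mm.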